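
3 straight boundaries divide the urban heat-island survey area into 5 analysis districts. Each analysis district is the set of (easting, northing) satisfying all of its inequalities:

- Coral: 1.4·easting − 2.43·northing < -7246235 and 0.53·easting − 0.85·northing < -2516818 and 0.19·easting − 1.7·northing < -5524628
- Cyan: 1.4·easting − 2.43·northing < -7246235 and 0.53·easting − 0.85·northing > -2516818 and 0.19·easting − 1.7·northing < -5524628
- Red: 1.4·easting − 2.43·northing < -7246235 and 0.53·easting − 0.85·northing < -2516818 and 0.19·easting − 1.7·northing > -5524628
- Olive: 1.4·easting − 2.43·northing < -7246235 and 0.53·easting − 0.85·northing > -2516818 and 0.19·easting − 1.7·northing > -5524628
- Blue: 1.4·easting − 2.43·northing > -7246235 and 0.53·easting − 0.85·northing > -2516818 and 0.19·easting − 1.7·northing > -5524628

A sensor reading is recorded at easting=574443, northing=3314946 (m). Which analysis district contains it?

1.4·574443 − 2.43·3314946 = -7251098.580, which is < -7246235
0.53·574443 − 0.85·3314946 = -2513249.310, which is > -2516818
0.19·574443 − 1.7·3314946 = -5526264.030, which is < -5524628
This sign pattern matches Cyan.

Cyan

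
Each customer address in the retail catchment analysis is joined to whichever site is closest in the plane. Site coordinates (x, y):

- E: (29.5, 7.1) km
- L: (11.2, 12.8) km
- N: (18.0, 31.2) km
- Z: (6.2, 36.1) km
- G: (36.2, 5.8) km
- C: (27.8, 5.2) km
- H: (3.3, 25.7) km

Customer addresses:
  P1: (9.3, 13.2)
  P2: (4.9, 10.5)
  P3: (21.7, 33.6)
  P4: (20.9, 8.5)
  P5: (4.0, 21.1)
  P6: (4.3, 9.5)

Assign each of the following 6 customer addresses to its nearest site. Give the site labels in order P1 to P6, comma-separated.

P1 → L (d²=3.77)
P2 → L (d²=44.98)
P3 → N (d²=19.45)
P4 → C (d²=58.50)
P5 → H (d²=21.65)
P6 → L (d²=58.50)

L, L, N, C, H, L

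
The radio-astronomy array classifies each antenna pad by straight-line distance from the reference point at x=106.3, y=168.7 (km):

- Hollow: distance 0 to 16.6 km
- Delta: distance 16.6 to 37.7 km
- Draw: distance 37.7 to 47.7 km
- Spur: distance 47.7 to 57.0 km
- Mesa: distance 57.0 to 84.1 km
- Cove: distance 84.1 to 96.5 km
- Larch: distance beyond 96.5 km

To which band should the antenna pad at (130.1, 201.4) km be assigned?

Draw

Distance = √((130.1−106.3)² + (201.4−168.7)²) = √(566.440 + 1069.290) = 40.444 km.
37.7 ≤ 40.444 < 47.7 → Draw.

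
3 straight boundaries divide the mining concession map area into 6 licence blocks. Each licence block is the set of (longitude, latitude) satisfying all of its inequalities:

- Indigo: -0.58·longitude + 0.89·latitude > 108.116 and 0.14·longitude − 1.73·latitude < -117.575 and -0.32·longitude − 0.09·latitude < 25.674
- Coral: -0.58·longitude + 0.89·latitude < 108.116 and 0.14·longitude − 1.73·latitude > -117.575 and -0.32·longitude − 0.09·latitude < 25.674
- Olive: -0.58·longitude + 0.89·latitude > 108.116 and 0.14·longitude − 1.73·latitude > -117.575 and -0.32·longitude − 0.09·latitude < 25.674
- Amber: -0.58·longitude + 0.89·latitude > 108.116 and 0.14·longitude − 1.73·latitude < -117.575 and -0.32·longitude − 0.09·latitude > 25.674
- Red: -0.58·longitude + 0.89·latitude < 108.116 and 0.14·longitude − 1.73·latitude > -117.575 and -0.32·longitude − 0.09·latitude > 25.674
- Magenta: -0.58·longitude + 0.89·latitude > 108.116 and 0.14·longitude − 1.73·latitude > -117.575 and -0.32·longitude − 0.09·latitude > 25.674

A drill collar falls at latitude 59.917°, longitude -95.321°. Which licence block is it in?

Olive

-0.58·-95.321 + 0.89·59.917 = 108.612, which is > 108.116
0.14·-95.321 − 1.73·59.917 = -117.001, which is > -117.575
-0.32·-95.321 − 0.09·59.917 = 25.110, which is < 25.674
This sign pattern matches Olive.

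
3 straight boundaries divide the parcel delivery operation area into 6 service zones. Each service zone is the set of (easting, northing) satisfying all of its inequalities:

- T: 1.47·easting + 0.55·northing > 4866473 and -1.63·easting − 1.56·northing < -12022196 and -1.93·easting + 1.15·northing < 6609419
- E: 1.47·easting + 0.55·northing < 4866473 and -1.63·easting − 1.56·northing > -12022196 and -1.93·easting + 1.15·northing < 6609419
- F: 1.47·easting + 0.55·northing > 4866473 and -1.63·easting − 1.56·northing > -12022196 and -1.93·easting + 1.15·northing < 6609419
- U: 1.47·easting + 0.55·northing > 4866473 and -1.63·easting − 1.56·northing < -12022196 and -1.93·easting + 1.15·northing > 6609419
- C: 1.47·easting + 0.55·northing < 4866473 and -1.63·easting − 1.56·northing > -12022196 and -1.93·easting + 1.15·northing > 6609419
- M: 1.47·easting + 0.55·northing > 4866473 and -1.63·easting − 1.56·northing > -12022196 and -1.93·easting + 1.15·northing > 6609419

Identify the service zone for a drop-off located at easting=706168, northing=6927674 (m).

1.47·706168 + 0.55·6927674 = 4848287.660, which is < 4866473
-1.63·706168 − 1.56·6927674 = -11958225.280, which is > -12022196
-1.93·706168 + 1.15·6927674 = 6603920.860, which is < 6609419
This sign pattern matches E.

E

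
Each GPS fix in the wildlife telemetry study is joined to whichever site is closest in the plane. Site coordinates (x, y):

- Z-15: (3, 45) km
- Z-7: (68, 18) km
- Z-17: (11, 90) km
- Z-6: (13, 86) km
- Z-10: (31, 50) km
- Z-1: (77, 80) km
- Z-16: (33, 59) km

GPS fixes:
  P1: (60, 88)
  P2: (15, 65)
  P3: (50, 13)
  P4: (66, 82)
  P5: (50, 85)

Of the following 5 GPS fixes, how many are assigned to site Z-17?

P1 → Z-1
P2 → Z-16
P3 → Z-7
P4 → Z-1
P5 → Z-1
0 of the 5 go to Z-17.

0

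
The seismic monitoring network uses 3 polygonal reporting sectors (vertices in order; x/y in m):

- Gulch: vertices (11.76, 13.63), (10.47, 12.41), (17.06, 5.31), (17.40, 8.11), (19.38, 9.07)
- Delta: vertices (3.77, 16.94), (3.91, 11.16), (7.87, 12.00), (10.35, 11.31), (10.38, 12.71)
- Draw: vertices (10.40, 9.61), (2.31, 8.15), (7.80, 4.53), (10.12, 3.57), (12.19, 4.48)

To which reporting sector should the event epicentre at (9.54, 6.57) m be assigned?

Draw

Cast a ray rightward from (9.54, 6.57). For each polygon, the edges (by vertex number in listed order) whose endpoints lie on opposite sides of y = 6.57, where each meets that height, and whether that is right or left of the point:
Gulch: 2–3 at x≈15.891 (right), 3–4 at x≈17.213 (right) → 2 crossings.
Delta: no edge straddles that height → 0 crossings.
Draw: 2–3 at x≈4.706 (left), 5–1 at x≈11.461 (right) → 1 crossing.
Only Draw has an odd count, so the point is inside Draw.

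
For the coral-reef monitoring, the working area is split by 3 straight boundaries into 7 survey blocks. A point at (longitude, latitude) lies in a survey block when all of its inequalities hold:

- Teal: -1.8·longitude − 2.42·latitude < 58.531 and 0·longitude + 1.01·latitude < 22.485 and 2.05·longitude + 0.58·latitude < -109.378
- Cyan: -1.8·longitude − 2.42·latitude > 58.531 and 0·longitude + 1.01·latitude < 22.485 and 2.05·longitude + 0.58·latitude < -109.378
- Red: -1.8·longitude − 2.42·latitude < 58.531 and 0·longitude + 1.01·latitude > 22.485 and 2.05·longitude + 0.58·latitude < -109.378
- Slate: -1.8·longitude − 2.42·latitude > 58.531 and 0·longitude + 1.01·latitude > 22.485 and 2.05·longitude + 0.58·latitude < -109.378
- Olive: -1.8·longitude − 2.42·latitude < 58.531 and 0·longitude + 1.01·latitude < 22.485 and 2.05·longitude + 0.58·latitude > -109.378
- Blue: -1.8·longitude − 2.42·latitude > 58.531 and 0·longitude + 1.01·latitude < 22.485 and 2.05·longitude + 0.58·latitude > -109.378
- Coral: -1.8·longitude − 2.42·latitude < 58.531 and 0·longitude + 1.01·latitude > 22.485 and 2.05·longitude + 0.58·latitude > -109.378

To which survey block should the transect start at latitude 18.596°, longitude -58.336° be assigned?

Blue

-1.8·-58.336 − 2.42·18.596 = 60.002, which is > 58.531
0·-58.336 + 1.01·18.596 = 18.782, which is < 22.485
2.05·-58.336 + 0.58·18.596 = -108.803, which is > -109.378
This sign pattern matches Blue.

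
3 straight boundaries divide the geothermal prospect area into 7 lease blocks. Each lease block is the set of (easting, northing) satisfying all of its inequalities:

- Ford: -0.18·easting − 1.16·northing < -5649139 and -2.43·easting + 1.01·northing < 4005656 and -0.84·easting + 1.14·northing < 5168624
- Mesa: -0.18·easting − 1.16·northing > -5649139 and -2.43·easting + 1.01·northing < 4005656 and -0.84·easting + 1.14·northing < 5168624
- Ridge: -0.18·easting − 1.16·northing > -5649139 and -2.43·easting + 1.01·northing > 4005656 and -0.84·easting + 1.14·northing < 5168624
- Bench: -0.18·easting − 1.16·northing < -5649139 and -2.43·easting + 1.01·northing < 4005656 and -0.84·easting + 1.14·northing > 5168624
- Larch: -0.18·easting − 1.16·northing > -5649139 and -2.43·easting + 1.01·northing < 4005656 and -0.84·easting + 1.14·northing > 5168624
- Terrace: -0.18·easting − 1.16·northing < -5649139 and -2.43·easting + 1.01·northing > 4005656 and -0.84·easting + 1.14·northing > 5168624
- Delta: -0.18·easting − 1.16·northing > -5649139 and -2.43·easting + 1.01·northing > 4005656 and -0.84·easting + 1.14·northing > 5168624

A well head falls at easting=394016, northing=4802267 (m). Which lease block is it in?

-0.18·394016 − 1.16·4802267 = -5641552.600, which is > -5649139
-2.43·394016 + 1.01·4802267 = 3892830.790, which is < 4005656
-0.84·394016 + 1.14·4802267 = 5143610.940, which is < 5168624
This sign pattern matches Mesa.

Mesa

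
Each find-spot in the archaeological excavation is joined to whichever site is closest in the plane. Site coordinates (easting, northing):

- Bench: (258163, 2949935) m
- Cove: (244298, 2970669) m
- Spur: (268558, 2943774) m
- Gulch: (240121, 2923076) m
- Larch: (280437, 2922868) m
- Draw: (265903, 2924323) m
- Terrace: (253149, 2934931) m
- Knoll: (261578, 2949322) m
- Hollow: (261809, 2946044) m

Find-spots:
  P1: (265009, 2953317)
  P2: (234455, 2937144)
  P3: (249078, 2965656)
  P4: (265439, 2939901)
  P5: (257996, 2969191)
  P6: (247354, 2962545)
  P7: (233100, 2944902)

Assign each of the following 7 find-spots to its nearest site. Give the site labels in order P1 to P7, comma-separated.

Knoll, Gulch, Cove, Spur, Cove, Cove, Terrace

P1 → Knoll (d²=27731786.00)
P2 → Gulch (d²=230012180.00)
P3 → Cove (d²=47978569.00)
P4 → Spur (d²=24728290.00)
P5 → Cove (d²=189819688.00)
P6 → Cove (d²=75338512.00)
P7 → Terrace (d²=501383242.00)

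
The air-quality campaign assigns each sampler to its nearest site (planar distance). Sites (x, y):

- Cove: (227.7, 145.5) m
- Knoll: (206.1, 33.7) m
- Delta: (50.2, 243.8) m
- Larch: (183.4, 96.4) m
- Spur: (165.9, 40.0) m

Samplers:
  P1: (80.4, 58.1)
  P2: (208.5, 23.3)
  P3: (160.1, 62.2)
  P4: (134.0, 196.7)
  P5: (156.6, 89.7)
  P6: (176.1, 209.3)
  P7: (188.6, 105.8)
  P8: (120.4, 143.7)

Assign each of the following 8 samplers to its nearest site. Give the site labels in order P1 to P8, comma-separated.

Spur, Knoll, Spur, Delta, Larch, Cove, Larch, Larch

P1 → Spur (d²=7637.86)
P2 → Knoll (d²=113.92)
P3 → Spur (d²=526.48)
P4 → Delta (d²=9240.85)
P5 → Larch (d²=763.13)
P6 → Cove (d²=6733.00)
P7 → Larch (d²=115.40)
P8 → Larch (d²=6206.29)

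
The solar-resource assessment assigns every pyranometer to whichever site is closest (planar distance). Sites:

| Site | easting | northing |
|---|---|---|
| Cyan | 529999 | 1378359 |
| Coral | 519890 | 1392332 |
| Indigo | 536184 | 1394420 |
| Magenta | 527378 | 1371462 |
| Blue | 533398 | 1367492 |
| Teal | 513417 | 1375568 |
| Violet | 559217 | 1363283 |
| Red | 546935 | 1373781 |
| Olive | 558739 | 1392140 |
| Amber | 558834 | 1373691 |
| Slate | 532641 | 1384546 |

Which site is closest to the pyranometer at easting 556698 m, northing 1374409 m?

Amber

Squared distances to each site:
Cyan: 728439101.000; Coral: 1676062793.000; Indigo: 821264317.000; Magenta: 868347209.000; Blue: 590734889.000; Teal: 1874588242.000; Violet: 130133237.000; Red: 95710553.000; Olive: 318554042.000; Amber: 5078020.000; Slate: 681498018.000.
Minimum at Amber.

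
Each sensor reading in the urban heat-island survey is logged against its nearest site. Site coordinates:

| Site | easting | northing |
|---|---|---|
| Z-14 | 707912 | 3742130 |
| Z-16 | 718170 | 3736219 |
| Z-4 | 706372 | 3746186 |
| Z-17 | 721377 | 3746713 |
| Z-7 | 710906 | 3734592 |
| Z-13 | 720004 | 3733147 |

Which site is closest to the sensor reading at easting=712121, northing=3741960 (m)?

Squared distances to each site:
Z-14: 17744581.000; Z-16: 69549482.000; Z-4: 50910077.000; Z-17: 108264545.000; Z-7: 55763649.000; Z-13: 139810658.000.
Minimum at Z-14.

Z-14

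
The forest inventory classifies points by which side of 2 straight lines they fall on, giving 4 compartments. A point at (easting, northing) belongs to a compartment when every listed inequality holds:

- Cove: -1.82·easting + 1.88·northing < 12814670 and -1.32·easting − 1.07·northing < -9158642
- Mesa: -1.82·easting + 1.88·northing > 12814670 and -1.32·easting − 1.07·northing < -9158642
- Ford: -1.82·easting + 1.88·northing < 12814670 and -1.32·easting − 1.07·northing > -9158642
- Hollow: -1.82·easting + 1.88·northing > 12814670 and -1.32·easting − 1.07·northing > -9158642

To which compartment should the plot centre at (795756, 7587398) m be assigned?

-1.82·795756 + 1.88·7587398 = 12816032.320, which is > 12814670
-1.32·795756 − 1.07·7587398 = -9168913.780, which is < -9158642
This sign pattern matches Mesa.

Mesa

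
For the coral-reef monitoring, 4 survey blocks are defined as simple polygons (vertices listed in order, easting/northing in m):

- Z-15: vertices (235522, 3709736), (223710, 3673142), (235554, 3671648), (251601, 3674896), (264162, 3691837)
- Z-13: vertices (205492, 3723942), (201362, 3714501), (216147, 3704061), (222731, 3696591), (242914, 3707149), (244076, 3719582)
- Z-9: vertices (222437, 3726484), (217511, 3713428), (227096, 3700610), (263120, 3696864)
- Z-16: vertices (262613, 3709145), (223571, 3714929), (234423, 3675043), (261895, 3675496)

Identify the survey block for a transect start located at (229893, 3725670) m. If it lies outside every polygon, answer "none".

Cast a ray rightward from (229893, 3725670). For each polygon, the edges (by vertex number in listed order) whose endpoints lie on opposite sides of northing = 3725670, where each meets that height, and whether that is right or left of the point:
Z-15: no edge straddles that height → 0 crossings.
Z-13: no edge straddles that height → 0 crossings.
Z-9: 1–2 at easting≈222129.9 (left), 4–1 at easting≈223555.0 (left) → 0 crossings.
Z-16: no edge straddles that height → 0 crossings.
All counts are even, so the point lies outside every listed polygon.

none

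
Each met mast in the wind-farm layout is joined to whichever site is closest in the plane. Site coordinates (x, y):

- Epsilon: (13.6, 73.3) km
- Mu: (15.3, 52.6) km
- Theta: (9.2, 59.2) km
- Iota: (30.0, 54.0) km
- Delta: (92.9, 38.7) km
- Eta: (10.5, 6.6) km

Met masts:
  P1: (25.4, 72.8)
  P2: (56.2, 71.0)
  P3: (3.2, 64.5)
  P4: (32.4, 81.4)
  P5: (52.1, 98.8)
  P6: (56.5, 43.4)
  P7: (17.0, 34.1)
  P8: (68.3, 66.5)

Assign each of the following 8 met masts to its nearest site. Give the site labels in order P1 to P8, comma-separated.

Epsilon, Iota, Theta, Epsilon, Epsilon, Iota, Mu, Delta

P1 → Epsilon (d²=139.49)
P2 → Iota (d²=975.44)
P3 → Theta (d²=64.09)
P4 → Epsilon (d²=419.05)
P5 → Epsilon (d²=2132.50)
P6 → Iota (d²=814.61)
P7 → Mu (d²=345.14)
P8 → Delta (d²=1378.00)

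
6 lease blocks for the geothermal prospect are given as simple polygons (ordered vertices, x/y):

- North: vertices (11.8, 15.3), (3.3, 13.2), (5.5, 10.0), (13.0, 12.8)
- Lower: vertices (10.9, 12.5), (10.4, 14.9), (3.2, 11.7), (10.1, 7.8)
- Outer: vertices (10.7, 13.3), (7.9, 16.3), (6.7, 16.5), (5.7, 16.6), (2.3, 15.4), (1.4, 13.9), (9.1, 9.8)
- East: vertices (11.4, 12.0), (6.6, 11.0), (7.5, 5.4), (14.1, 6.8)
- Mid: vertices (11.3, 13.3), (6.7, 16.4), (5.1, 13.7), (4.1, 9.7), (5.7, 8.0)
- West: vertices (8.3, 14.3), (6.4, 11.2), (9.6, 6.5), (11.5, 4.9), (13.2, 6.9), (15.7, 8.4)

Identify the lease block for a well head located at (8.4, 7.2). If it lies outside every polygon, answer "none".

East

Cast a ray rightward from (8.4, 7.2). For each polygon, the edges (by vertex number in listed order) whose endpoints lie on opposite sides of y = 7.2, where each meets that height, and whether that is right or left of the point:
North: no edge straddles that height → 0 crossings.
Lower: no edge straddles that height → 0 crossings.
Outer: no edge straddles that height → 0 crossings.
East: 2–3 at x≈7.21 (left), 4–1 at x≈13.89 (right) → 1 crossing.
Mid: no edge straddles that height → 0 crossings.
West: 2–3 at x≈9.12 (right), 5–6 at x≈13.70 (right) → 2 crossings.
Only East has an odd count, so the point is inside East.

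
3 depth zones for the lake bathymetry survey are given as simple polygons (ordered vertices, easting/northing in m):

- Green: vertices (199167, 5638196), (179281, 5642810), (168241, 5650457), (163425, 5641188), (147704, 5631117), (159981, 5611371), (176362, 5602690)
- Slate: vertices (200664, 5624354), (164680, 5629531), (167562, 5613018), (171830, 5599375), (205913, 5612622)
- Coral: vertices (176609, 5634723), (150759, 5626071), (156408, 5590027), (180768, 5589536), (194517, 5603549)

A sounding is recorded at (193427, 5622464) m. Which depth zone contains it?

Slate

Cast a ray rightward from (193427, 5622464). For each polygon, the edges (by vertex number in listed order) whose endpoints lie on opposite sides of northing = 5622464, where each meets that height, and whether that is right or left of the point:
Green: 5–6 at easting≈153084.0 (left), 7–1 at easting≈189062.6 (left) → 0 crossings.
Slate: 2–3 at easting≈165913.4 (left), 5–1 at easting≈201509.6 (right) → 1 crossing.
Coral: 2–3 at easting≈151324.3 (left), 5–1 at easting≈183651.2 (left) → 0 crossings.
Only Slate has an odd count, so the point is inside Slate.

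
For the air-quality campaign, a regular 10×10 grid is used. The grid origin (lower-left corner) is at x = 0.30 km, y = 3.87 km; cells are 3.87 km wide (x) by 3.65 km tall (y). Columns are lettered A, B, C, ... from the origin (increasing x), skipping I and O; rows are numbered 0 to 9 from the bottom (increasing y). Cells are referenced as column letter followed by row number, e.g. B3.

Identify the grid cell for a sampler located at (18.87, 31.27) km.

Column index: ⌊(18.87 − 0.30) / 3.87⌋ = ⌊4.798⌋ = 4 → column E
Row offset from origin: ⌊(31.27 − 3.87) / 3.65⌋ = ⌊7.507⌋ = 7 → row 7

E7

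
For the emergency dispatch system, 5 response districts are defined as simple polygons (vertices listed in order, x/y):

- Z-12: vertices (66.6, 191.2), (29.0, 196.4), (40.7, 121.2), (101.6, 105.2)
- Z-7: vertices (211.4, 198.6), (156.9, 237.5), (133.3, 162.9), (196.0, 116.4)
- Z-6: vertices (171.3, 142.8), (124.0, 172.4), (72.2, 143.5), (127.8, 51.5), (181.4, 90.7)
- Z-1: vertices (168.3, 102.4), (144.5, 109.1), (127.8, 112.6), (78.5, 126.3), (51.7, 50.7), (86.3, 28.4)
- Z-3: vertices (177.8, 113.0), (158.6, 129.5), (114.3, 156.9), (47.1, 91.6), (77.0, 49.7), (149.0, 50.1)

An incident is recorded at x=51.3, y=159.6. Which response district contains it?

Z-12

Cast a ray rightward from (51.3, 159.6). For each polygon, the edges (by vertex number in listed order) whose endpoints lie on opposite sides of y = 159.6, where each meets that height, and whether that is right or left of the point:
Z-12: 2–3 at x≈34.73 (left), 4–1 at x≈79.46 (right) → 1 crossing.
Z-7: 3–4 at x≈137.75 (right), 4–1 at x≈204.09 (right) → 2 crossings.
Z-6: 1–2 at x≈144.45 (right), 2–3 at x≈101.06 (right) → 2 crossings.
Z-1: no edge straddles that height → 0 crossings.
Z-3: no edge straddles that height → 0 crossings.
Only Z-12 has an odd count, so the point is inside Z-12.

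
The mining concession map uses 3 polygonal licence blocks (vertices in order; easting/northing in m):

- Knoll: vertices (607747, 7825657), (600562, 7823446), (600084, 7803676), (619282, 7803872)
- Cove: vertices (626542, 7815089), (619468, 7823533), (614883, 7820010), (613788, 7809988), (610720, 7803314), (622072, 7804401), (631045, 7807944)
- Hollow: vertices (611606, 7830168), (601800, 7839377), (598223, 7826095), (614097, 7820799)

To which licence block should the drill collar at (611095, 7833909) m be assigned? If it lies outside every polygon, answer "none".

none

Cast a ray rightward from (611095, 7833909). For each polygon, the edges (by vertex number in listed order) whose endpoints lie on opposite sides of northing = 7833909, where each meets that height, and whether that is right or left of the point:
Knoll: no edge straddles that height → 0 crossings.
Cove: no edge straddles that height → 0 crossings.
Hollow: 1–2 at easting≈607622.5 (left), 2–3 at easting≈600327.4 (left) → 0 crossings.
All counts are even, so the point lies outside every listed polygon.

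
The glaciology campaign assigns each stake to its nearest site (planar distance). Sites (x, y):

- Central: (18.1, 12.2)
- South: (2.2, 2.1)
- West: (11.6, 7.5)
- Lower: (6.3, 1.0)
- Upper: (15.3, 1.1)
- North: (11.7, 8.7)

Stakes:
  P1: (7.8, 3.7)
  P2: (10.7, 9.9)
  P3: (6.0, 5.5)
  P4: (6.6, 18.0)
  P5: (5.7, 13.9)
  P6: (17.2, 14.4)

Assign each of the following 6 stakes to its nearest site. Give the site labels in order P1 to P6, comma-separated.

Lower, North, Lower, North, North, Central

P1 → Lower (d²=9.54)
P2 → North (d²=2.44)
P3 → Lower (d²=20.34)
P4 → North (d²=112.50)
P5 → North (d²=63.04)
P6 → Central (d²=5.65)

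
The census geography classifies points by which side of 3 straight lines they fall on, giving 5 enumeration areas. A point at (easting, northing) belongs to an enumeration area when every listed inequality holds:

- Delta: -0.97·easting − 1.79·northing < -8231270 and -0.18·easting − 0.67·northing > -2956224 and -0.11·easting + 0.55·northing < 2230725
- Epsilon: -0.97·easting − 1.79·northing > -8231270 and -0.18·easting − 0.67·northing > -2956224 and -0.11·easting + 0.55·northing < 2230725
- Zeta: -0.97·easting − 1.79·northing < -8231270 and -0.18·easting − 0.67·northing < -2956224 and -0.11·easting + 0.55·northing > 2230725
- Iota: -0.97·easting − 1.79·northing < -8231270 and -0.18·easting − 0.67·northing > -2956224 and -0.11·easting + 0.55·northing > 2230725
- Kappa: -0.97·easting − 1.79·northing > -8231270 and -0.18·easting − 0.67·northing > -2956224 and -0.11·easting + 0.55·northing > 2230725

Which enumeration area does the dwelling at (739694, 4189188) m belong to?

-0.97·739694 − 1.79·4189188 = -8216149.700, which is > -8231270
-0.18·739694 − 0.67·4189188 = -2939900.880, which is > -2956224
-0.11·739694 + 0.55·4189188 = 2222687.060, which is < 2230725
This sign pattern matches Epsilon.

Epsilon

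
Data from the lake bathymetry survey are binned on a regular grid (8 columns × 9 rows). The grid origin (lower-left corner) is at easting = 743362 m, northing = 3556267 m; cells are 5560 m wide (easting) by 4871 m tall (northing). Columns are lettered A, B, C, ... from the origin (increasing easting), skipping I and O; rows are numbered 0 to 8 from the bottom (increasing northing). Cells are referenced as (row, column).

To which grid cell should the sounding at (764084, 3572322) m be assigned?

Column index: ⌊(764084 − 743362) / 5560⌋ = ⌊3.727⌋ = 3 → column D
Row offset from origin: ⌊(3572322 − 3556267) / 4871⌋ = ⌊3.296⌋ = 3 → row 3

(3, D)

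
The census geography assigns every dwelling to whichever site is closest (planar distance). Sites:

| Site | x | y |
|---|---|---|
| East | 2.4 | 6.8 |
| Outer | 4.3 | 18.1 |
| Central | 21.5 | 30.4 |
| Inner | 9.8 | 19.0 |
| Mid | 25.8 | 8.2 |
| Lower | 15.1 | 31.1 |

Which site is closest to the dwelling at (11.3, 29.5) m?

Squared distances to each site:
East: 594.500; Outer: 178.960; Central: 104.850; Inner: 112.500; Mid: 663.940; Lower: 17.000.
Minimum at Lower.

Lower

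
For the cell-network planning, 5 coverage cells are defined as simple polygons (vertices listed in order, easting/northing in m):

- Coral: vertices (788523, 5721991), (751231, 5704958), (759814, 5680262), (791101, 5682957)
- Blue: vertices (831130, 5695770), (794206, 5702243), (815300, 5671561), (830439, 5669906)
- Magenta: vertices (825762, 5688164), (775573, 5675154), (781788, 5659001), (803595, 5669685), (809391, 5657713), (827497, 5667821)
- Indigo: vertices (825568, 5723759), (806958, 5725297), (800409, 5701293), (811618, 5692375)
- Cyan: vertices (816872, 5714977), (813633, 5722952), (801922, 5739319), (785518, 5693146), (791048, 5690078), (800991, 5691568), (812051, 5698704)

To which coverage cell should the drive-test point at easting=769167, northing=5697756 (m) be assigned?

Cast a ray rightward from (769167, 5697756). For each polygon, the edges (by vertex number in listed order) whose endpoints lie on opposite sides of northing = 5697756, where each meets that height, and whether that is right or left of the point:
Coral: 2–3 at easting≈753734.0 (left), 4–1 at easting≈790123.6 (right) → 1 crossing.
Blue: 1–2 at easting≈819801.2 (right), 2–3 at easting≈797290.8 (right) → 2 crossings.
Magenta: no edge straddles that height → 0 crossings.
Indigo: 3–4 at easting≈804854.6 (right), 4–1 at easting≈814009.8 (right) → 2 crossings.
Cyan: 3–4 at easting≈787155.8 (right), 6–7 at easting≈810581.7 (right) → 2 crossings.
Only Coral has an odd count, so the point is inside Coral.

Coral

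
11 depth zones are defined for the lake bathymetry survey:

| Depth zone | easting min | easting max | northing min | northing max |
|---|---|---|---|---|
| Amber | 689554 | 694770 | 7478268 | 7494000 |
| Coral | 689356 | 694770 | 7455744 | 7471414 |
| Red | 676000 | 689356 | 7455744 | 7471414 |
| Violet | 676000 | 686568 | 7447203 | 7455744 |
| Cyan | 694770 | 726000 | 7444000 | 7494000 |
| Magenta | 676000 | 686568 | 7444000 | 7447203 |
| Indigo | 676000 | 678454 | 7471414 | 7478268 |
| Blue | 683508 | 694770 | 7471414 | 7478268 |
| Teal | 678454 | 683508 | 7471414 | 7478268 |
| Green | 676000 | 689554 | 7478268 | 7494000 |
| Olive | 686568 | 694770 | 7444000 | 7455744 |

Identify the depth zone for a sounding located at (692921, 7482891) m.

Amber

The point has easting = 692921 and northing = 7482891.
Only Amber satisfies 689554 ≤ easting ≤ 694770 and 7478268 ≤ northing ≤ 7494000.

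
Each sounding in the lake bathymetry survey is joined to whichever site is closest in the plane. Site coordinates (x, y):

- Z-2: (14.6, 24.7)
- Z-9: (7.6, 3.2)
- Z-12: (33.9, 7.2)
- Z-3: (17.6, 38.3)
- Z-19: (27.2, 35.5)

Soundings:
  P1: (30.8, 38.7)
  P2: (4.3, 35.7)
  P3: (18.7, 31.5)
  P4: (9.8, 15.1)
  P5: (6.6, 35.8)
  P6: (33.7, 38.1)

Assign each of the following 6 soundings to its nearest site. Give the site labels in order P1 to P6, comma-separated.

Z-19, Z-3, Z-3, Z-2, Z-3, Z-19

P1 → Z-19 (d²=23.20)
P2 → Z-3 (d²=183.65)
P3 → Z-3 (d²=47.45)
P4 → Z-2 (d²=115.20)
P5 → Z-3 (d²=127.25)
P6 → Z-19 (d²=49.01)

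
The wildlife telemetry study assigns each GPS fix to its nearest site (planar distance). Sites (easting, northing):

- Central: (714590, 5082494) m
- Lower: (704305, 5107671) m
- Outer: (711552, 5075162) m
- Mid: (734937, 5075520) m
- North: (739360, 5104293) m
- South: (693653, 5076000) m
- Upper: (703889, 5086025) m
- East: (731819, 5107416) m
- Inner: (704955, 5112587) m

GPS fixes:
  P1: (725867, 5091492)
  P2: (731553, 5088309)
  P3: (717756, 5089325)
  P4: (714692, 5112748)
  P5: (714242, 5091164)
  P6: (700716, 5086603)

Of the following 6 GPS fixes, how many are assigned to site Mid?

1

P1 → Central
P2 → Mid
P3 → Central
P4 → Inner
P5 → Central
P6 → Upper
1 of the 6 goes to Mid.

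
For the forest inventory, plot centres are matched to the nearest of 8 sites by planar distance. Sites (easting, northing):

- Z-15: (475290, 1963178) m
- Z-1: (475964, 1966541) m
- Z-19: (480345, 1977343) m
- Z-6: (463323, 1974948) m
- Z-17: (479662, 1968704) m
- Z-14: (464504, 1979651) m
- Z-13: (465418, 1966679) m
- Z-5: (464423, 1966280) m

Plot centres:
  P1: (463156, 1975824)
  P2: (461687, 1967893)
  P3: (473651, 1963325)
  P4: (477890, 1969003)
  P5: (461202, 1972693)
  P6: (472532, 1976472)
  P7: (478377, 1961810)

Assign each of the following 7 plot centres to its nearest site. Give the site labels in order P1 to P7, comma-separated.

Z-6, Z-5, Z-15, Z-17, Z-6, Z-19, Z-15

P1 → Z-6 (d²=795265.00)
P2 → Z-5 (d²=10087465.00)
P3 → Z-15 (d²=2707930.00)
P4 → Z-17 (d²=3229385.00)
P5 → Z-6 (d²=9583666.00)
P6 → Z-19 (d²=61801610.00)
P7 → Z-15 (d²=11400993.00)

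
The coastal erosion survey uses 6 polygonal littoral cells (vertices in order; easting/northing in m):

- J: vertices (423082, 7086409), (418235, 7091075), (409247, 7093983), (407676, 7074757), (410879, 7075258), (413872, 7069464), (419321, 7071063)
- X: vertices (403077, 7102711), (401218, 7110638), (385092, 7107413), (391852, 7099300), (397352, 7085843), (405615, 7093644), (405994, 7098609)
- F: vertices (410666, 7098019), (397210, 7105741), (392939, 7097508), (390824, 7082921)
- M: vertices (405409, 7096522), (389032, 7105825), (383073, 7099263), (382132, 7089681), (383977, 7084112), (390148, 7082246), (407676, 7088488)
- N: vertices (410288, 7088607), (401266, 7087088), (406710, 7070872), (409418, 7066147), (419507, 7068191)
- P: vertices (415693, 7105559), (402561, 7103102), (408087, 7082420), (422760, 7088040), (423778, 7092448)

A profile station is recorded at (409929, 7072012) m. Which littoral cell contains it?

N

Cast a ray rightward from (409929, 7072012). For each polygon, the edges (by vertex number in listed order) whose endpoints lie on opposite sides of northing = 7072012, where each meets that height, and whether that is right or left of the point:
J: 5–6 at easting≈412555.8 (right), 7–1 at easting≈419553.6 (right) → 2 crossings.
X: no edge straddles that height → 0 crossings.
F: no edge straddles that height → 0 crossings.
M: no edge straddles that height → 0 crossings.
N: 2–3 at easting≈406327.3 (left), 5–1 at easting≈417781.6 (right) → 1 crossing.
P: no edge straddles that height → 0 crossings.
Only N has an odd count, so the point is inside N.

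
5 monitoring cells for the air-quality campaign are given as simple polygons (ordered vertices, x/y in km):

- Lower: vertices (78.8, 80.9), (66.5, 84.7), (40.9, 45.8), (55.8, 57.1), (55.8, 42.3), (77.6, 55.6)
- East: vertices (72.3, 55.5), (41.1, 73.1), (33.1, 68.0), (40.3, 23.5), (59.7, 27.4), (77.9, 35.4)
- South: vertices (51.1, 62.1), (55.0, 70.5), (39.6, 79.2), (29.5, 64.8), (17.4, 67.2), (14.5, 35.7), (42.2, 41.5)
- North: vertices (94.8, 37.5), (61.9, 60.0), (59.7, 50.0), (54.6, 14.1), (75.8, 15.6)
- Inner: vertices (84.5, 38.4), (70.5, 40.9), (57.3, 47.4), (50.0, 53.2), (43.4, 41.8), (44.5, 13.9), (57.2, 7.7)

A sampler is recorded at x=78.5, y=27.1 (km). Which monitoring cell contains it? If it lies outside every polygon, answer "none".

North

Cast a ray rightward from (78.5, 27.1). For each polygon, the edges (by vertex number in listed order) whose endpoints lie on opposite sides of y = 27.1, where each meets that height, and whether that is right or left of the point:
Lower: no edge straddles that height → 0 crossings.
East: 3–4 at x≈39.72 (left), 4–5 at x≈58.21 (left) → 0 crossings.
South: no edge straddles that height → 0 crossings.
North: 3–4 at x≈56.45 (left), 5–1 at x≈85.78 (right) → 1 crossing.
Inner: 5–6 at x≈43.98 (left), 7–1 at x≈74.45 (left) → 0 crossings.
Only North has an odd count, so the point is inside North.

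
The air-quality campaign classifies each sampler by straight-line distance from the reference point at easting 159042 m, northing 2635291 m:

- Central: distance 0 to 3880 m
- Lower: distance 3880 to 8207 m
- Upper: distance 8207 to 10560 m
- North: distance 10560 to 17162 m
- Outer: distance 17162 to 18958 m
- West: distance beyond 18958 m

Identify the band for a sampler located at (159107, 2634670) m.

Central

Distance = √((159107−159042)² + (2634670−2635291)²) = √(4225.000 + 385641.000) = 624.393 m.
0 ≤ 624.393 < 3880 → Central.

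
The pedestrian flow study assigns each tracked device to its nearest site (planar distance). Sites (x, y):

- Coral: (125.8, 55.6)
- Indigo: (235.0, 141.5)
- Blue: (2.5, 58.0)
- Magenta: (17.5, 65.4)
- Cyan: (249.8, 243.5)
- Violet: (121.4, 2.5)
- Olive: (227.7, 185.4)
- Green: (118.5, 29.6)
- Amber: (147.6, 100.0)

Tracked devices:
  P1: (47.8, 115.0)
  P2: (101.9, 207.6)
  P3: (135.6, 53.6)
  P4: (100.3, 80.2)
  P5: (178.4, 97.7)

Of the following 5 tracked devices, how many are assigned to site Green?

0

P1 → Magenta
P2 → Amber
P3 → Coral
P4 → Coral
P5 → Amber
0 of the 5 go to Green.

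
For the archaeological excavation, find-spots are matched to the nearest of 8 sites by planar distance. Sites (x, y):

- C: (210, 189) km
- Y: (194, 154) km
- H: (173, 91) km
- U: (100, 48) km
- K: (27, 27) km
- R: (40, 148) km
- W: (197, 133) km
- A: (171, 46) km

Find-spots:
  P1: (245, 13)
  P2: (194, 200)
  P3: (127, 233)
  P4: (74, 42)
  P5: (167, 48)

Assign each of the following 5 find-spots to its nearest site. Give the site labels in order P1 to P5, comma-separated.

A, C, C, U, A

P1 → A (d²=6565.00)
P2 → C (d²=377.00)
P3 → C (d²=8825.00)
P4 → U (d²=712.00)
P5 → A (d²=20.00)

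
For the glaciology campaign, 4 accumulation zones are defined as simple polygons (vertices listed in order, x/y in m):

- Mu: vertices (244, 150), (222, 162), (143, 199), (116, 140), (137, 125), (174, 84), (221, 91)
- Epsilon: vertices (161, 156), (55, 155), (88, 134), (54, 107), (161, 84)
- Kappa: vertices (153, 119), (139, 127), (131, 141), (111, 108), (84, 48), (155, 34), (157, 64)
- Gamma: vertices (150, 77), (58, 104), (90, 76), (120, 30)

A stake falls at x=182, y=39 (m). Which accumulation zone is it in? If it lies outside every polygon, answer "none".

Cast a ray rightward from (182, 39). For each polygon, the edges (by vertex number in listed order) whose endpoints lie on opposite sides of y = 39, where each meets that height, and whether that is right or left of the point:
Mu: no edge straddles that height → 0 crossings.
Epsilon: no edge straddles that height → 0 crossings.
Kappa: 5–6 at x≈129.6 (left), 6–7 at x≈155.3 (left) → 0 crossings.
Gamma: 3–4 at x≈114.1 (left), 4–1 at x≈125.7 (left) → 0 crossings.
All counts are even, so the point lies outside every listed polygon.

none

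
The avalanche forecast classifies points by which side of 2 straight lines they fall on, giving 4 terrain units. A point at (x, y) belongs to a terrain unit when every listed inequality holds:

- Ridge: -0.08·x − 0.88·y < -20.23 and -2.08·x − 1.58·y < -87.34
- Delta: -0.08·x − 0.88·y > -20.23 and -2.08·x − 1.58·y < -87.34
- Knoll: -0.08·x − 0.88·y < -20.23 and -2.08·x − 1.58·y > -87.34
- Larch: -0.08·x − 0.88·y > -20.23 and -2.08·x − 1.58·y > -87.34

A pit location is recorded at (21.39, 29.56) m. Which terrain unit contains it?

-0.08·21.39 − 0.88·29.56 = -27.724, which is < -20.23
-2.08·21.39 − 1.58·29.56 = -91.196, which is < -87.34
This sign pattern matches Ridge.

Ridge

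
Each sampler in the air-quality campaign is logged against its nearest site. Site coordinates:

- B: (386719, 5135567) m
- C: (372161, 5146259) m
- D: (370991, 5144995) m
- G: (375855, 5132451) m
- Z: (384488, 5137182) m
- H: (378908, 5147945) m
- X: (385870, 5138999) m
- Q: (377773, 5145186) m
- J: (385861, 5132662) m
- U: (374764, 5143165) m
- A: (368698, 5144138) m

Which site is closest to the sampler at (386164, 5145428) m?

Squared distances to each site:
B: 97547346.000; C: 196774570.000; D: 230407418.000; G: 274678010.000; Z: 70805492.000; H: 58984825.000; X: 41418477.000; Q: 70467445.000; J: 163062565.000; U: 135081169.000; A: 306725256.000.
Minimum at X.

X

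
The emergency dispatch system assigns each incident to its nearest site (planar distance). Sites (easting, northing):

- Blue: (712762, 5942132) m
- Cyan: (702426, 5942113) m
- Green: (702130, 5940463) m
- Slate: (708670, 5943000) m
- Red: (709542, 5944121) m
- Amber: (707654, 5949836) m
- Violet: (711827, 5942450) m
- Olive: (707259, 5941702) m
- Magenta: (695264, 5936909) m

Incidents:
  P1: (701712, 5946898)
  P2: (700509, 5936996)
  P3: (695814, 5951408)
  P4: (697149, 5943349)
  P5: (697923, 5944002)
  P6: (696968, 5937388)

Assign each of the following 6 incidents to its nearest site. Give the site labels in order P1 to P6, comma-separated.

P1 → Cyan (d²=23406021.00)
P2 → Green (d²=14647730.00)
P3 → Cyan (d²=130115569.00)
P4 → Cyan (d²=29374425.00)
P5 → Cyan (d²=23845330.00)
P6 → Magenta (d²=3133057.00)

Cyan, Green, Cyan, Cyan, Cyan, Magenta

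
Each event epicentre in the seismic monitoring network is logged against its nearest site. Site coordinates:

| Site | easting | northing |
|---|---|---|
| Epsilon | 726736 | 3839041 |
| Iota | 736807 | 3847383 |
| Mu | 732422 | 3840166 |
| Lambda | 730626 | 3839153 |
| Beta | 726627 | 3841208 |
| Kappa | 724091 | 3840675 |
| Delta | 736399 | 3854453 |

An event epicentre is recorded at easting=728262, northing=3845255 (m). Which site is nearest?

Squared distances to each site:
Epsilon: 40942472.000; Iota: 77545409.000; Mu: 43203521.000; Lambda: 42822900.000; Beta: 19051434.000; Kappa: 38373641.000; Delta: 150813973.000.
Minimum at Beta.

Beta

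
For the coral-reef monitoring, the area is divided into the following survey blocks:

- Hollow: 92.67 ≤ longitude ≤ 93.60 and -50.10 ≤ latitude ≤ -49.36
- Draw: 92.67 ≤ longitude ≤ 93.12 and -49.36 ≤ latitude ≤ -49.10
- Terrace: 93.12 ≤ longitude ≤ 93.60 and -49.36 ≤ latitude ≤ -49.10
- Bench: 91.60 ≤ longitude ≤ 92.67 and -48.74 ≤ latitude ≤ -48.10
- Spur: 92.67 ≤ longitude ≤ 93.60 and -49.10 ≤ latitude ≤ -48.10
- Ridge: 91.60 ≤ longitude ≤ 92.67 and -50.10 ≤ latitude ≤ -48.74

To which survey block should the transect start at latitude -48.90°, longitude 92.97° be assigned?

Spur

The point has longitude = 92.97 and latitude = -48.90.
Only Spur satisfies 92.67 ≤ longitude ≤ 93.60 and -49.10 ≤ latitude ≤ -48.10.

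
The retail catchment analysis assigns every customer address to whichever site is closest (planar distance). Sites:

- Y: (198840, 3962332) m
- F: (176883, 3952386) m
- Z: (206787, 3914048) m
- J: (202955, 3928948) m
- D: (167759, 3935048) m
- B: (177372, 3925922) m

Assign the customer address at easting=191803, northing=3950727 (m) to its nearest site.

Squared distances to each site:
Y: 184195394.000; F: 225358681.000; Z: 1569869297.000; J: 598691945.000; D: 823944977.000; B: 823541786.000.
Minimum at Y.

Y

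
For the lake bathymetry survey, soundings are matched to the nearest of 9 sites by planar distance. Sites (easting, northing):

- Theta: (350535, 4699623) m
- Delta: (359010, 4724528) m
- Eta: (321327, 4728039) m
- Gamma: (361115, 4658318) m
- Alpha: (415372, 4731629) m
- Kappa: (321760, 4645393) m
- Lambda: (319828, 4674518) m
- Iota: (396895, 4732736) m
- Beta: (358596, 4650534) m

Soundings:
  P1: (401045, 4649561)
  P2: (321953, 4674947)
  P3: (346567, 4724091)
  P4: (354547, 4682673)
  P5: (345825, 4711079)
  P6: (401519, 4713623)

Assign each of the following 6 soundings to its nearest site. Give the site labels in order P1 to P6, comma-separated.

Gamma, Lambda, Delta, Theta, Theta, Iota

P1 → Gamma (d²=1671089949.00)
P2 → Lambda (d²=4699666.00)
P3 → Delta (d²=155019218.00)
P4 → Theta (d²=303398644.00)
P5 → Theta (d²=153424036.00)
P6 → Iota (d²=386688145.00)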